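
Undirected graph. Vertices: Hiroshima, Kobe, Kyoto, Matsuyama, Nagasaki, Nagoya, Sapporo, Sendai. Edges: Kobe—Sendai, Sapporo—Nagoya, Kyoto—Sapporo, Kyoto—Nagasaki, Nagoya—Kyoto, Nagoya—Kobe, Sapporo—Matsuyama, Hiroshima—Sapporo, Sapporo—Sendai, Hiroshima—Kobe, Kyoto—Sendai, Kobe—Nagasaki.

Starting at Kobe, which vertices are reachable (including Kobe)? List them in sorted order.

Start at Kobe.
Its neighbours: Hiroshima, Nagasaki, Nagoya, Sendai.
Then their neighbours: Kyoto, Sapporo.
Then next layer: Matsuyama.
Every vertex is now reached.

Hiroshima, Kobe, Kyoto, Matsuyama, Nagasaki, Nagoya, Sapporo, Sendai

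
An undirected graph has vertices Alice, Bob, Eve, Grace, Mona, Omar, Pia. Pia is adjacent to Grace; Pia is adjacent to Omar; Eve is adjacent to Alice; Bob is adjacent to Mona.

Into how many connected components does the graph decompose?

From Alice: component {Alice, Eve}.
From Bob: component {Bob, Mona}.
From Grace: component {Grace, Omar, Pia}.
That's 3 components.

3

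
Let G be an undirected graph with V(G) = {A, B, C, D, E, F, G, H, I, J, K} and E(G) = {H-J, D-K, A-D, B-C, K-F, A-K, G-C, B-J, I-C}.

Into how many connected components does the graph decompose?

From A: component {A, D, F, K}.
From B: component {B, C, G, H, I, J}.
From E: component {E}.
That's 3 components.

3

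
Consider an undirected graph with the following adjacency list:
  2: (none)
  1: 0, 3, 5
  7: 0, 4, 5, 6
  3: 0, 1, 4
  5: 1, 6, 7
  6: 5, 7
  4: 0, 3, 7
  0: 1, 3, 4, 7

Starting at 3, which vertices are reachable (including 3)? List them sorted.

0, 1, 3, 4, 5, 6, 7

Start at 3.
Its neighbours: 0, 1, 4.
Then their neighbours: 5, 7.
Then next layer: 6.
Nothing further is reachable.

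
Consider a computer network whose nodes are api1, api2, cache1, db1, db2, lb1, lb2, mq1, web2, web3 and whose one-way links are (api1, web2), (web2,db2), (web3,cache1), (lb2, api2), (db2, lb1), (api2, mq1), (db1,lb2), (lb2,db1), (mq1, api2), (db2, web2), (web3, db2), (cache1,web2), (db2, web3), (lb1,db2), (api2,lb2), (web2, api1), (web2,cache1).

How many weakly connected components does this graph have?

2

From api1: component {api1, cache1, db2, lb1, web2, web3}.
From api2: component {api2, db1, lb2, mq1}.
That's 2 components.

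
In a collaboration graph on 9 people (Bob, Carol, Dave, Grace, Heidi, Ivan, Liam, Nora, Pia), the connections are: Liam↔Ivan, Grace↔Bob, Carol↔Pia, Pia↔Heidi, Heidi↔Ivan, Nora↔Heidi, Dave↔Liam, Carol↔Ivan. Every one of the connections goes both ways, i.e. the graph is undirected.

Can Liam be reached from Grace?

Explore from Grace.
Distance 1: reach Bob.
The search is exhausted without reaching Liam; it lies in a different component.

No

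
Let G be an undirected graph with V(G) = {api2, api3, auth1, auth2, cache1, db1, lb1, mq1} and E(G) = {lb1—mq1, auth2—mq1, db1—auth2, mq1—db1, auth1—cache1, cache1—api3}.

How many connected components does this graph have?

From api2: component {api2}.
From api3: component {api3, auth1, cache1}.
From auth2: component {auth2, db1, lb1, mq1}.
That's 3 components.

3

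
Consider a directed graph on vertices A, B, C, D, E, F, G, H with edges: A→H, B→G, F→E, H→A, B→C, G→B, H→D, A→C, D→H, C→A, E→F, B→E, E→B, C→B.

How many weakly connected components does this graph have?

From A: component {A, B, C, D, E, F, G, H}.
That's 1 component.

1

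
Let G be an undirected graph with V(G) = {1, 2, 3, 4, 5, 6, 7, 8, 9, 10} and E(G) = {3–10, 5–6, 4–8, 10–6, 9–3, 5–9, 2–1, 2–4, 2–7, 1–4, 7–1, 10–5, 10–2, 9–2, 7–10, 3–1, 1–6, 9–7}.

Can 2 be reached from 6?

Yes

Explore from 6.
Distance 1: reach 1, 5, 10.
Distance 2: reach 2, 3, 4, 7, 9.
Found 2.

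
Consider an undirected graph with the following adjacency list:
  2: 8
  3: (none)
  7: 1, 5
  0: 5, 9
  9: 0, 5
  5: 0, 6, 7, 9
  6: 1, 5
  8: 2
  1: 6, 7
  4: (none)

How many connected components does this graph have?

From 0: component {0, 1, 5, 6, 7, 9}.
From 2: component {2, 8}.
From 3: component {3}.
From 4: component {4}.
That's 4 components.

4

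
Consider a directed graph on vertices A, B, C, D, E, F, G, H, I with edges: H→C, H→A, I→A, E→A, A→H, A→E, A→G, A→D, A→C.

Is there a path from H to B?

Explore from H.
Distance 1: reach A, C.
Distance 2: reach D, E, G.
The search from H is exhausted; no directed path reaches B.

No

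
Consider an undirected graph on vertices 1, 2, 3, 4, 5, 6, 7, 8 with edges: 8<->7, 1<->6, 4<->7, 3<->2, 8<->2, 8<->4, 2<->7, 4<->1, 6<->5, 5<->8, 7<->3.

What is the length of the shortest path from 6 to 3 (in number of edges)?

4

Distance 0: 6.
Distance 1: 1, 5.
Distance 2: 4, 8.
Distance 3: 2, 7.
Distance 4: 3 — contains 3.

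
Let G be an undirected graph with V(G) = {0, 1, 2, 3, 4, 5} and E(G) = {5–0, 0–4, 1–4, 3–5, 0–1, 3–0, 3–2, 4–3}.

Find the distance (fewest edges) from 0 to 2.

2

Distance 0: 0.
Distance 1: 1, 3, 4, 5.
Distance 2: 2 — contains 2.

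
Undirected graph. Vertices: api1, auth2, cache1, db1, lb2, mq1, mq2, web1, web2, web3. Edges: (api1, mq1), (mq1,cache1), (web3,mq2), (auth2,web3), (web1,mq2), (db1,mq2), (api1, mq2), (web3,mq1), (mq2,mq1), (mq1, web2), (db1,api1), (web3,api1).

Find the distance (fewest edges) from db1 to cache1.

Distance 0: db1.
Distance 1: api1, mq2.
Distance 2: mq1, web1, web3.
Distance 3: auth2, cache1, web2 — contains cache1.

3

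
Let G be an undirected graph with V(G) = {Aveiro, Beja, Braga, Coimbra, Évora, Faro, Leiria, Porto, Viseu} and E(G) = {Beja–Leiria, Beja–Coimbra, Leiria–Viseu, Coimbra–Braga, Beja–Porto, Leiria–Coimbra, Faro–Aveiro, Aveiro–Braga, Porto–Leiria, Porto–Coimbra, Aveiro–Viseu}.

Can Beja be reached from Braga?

Yes

Explore from Braga.
Distance 1: reach Aveiro, Coimbra.
Distance 2: reach Beja, Faro, Leiria, Porto, Viseu.
Found Beja.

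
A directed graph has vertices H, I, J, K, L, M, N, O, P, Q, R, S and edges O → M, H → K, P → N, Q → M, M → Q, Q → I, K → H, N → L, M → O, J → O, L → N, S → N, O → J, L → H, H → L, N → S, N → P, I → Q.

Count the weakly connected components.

From H: component {H, K, L, N, P, S}.
From I: component {I, J, M, O, Q}.
From R: component {R}.
That's 3 components.

3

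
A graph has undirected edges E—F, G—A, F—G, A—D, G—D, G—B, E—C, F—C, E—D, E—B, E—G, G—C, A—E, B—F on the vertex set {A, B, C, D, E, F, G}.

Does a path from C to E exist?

Yes

Explore from C.
Distance 1: reach E, F, G.
Found E.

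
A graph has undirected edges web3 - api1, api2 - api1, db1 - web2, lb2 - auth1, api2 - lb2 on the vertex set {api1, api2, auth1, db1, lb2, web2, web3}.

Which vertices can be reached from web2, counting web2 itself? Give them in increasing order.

Start at web2.
Its neighbours: db1.
Nothing further is reachable.

db1, web2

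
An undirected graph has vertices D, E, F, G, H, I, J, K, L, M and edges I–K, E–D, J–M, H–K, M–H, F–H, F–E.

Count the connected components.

3

From D: component {D, E, F, H, I, J, K, M}.
From G: component {G}.
From L: component {L}.
That's 3 components.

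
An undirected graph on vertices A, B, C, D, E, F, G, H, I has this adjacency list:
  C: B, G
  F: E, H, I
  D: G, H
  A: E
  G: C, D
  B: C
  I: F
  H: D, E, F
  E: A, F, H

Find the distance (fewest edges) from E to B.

Distance 0: E.
Distance 1: A, F, H.
Distance 2: D, I.
Distance 3: G.
Distance 4: C.
Distance 5: B — contains B.

5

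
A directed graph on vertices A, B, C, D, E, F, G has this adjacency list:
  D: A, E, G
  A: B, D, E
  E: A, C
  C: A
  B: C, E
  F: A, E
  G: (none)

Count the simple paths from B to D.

3

B→C→A→D
B→E→A→D
B→E→C→A→D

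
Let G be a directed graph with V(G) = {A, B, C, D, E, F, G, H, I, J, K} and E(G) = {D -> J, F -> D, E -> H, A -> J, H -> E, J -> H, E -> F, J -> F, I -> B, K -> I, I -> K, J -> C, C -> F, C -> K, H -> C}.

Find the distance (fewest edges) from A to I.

Distance 0: A.
Distance 1: J.
Distance 2: C, F, H.
Distance 3: D, E, K.
Distance 4: I — contains I.

4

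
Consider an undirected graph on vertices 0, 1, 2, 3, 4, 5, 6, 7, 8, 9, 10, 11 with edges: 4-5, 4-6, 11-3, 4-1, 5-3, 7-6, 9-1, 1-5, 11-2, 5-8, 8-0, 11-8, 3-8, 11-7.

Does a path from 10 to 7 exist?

No

10 has no edges, so nothing is reachable from it.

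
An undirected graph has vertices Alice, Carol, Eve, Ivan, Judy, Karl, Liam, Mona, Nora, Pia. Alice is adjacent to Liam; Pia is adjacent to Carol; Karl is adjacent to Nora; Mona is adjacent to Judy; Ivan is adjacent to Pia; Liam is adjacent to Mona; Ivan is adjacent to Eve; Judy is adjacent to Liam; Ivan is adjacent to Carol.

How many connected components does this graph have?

3

From Alice: component {Alice, Judy, Liam, Mona}.
From Carol: component {Carol, Eve, Ivan, Pia}.
From Karl: component {Karl, Nora}.
That's 3 components.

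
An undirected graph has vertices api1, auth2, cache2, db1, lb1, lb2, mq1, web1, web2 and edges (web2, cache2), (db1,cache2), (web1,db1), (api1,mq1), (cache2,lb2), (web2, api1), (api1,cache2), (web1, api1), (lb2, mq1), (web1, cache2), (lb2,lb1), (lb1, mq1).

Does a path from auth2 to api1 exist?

No

auth2 has no edges, so nothing is reachable from it.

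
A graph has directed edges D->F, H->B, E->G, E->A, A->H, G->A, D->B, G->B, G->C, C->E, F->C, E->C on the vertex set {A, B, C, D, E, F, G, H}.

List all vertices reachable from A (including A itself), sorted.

A, B, H

Start at A.
Its neighbours: H.
Then their neighbours: B.
Nothing further is reachable.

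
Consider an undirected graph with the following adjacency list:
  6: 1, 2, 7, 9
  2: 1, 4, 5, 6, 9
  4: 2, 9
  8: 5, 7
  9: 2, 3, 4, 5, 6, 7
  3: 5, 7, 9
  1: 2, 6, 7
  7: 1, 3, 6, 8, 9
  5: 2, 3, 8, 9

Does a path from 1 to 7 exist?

Yes

Explore from 1.
Distance 1: reach 2, 6, 7.
Found 7.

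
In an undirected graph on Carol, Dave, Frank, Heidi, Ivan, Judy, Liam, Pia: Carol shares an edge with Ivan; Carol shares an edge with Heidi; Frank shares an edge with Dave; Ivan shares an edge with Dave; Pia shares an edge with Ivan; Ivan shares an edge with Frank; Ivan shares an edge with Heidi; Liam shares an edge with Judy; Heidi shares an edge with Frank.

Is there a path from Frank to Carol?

Explore from Frank.
Distance 1: reach Dave, Heidi, Ivan.
Distance 2: reach Carol, Pia.
Found Carol.

Yes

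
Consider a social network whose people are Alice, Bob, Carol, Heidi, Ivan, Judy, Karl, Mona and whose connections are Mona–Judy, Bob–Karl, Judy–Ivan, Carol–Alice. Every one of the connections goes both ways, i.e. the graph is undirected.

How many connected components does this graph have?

4

From Alice: component {Alice, Carol}.
From Bob: component {Bob, Karl}.
From Heidi: component {Heidi}.
From Ivan: component {Ivan, Judy, Mona}.
That's 4 components.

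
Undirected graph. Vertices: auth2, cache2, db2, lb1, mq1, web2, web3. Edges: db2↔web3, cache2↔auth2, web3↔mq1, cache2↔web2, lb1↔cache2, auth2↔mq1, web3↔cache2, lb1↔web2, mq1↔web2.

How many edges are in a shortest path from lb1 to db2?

Distance 0: lb1.
Distance 1: cache2, web2.
Distance 2: auth2, mq1, web3.
Distance 3: db2 — contains db2.

3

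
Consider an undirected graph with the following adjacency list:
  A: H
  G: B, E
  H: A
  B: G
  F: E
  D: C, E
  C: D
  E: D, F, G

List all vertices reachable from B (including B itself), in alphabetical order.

Start at B.
Its neighbours: G.
Then their neighbours: E.
Then next layer: D, F.
Then next layer: C.
Nothing further is reachable.

B, C, D, E, F, G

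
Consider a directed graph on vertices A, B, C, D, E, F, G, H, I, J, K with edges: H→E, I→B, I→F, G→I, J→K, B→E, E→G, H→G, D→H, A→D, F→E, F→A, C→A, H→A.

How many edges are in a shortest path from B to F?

Distance 0: B.
Distance 1: E.
Distance 2: G.
Distance 3: I.
Distance 4: F — contains F.

4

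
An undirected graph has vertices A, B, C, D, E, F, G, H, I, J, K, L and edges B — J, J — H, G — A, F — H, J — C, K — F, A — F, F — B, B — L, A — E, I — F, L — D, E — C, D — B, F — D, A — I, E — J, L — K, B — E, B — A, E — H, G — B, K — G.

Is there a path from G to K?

Yes

Explore from G.
Distance 1: reach A, B, K.
Found K.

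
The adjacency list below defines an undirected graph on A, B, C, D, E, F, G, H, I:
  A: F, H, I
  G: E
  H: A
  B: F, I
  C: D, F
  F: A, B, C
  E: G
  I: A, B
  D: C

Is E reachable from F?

Explore from F.
Distance 1: reach A, B, C.
Distance 2: reach D, H, I.
The search is exhausted without reaching E; it lies in a different component.

No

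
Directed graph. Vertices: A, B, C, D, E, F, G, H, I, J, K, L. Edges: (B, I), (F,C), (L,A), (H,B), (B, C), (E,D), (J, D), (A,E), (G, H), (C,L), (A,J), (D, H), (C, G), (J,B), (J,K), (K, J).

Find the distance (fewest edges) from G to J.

Distance 0: G.
Distance 1: H.
Distance 2: B.
Distance 3: C, I.
Distance 4: L.
Distance 5: A.
Distance 6: E, J — contains J.

6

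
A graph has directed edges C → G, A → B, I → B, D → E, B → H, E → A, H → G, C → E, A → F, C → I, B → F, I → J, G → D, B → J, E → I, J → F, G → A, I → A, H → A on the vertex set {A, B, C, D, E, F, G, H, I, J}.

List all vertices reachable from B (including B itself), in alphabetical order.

Start at B.
Its neighbours: F, H, J.
Then their neighbours: A, G.
Then next layer: D.
Then next layer: E.
Then next layer: I.
Nothing further is reachable.

A, B, D, E, F, G, H, I, J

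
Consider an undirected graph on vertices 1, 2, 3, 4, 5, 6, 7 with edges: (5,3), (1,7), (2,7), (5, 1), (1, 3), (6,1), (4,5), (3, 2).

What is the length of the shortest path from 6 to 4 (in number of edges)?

3

Distance 0: 6.
Distance 1: 1.
Distance 2: 3, 5, 7.
Distance 3: 2, 4 — contains 4.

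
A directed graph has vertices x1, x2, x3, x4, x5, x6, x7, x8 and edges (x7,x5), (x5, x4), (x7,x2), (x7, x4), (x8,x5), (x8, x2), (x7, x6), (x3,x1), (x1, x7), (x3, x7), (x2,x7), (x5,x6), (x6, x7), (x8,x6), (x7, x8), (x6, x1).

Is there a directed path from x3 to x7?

Explore from x3.
Distance 1: reach x1, x7.
Found x7.

Yes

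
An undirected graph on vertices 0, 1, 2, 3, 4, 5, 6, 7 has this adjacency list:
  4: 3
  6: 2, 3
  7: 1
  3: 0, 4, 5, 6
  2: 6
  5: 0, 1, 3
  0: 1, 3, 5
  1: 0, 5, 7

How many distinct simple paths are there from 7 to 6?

7–1–0–3–6
7–1–0–5–3–6
7–1–5–0–3–6
7–1–5–3–6

4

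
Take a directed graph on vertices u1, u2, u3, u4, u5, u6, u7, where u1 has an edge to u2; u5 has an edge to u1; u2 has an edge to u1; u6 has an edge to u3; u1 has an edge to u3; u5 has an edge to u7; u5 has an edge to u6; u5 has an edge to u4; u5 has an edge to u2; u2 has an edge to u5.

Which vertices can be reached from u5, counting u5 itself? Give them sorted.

u1, u2, u3, u4, u5, u6, u7

Start at u5.
Its neighbours: u1, u2, u4, u6, u7.
Then their neighbours: u3.
Every vertex is now reached.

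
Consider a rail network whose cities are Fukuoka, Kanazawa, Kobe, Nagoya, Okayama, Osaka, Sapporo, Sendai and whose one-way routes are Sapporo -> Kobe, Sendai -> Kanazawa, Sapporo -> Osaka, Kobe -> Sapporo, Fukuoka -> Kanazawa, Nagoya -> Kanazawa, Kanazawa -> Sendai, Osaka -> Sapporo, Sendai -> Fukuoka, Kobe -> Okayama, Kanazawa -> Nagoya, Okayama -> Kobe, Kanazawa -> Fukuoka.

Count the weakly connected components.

2

From Fukuoka: component {Fukuoka, Kanazawa, Nagoya, Sendai}.
From Kobe: component {Kobe, Okayama, Osaka, Sapporo}.
That's 2 components.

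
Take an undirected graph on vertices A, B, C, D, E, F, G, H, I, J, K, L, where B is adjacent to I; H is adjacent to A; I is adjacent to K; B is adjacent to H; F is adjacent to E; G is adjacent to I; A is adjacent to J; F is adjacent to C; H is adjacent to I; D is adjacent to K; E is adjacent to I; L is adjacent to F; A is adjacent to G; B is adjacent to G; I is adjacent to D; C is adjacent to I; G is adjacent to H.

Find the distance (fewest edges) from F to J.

Distance 0: F.
Distance 1: C, E, L.
Distance 2: I.
Distance 3: B, D, G, H, K.
Distance 4: A.
Distance 5: J — contains J.

5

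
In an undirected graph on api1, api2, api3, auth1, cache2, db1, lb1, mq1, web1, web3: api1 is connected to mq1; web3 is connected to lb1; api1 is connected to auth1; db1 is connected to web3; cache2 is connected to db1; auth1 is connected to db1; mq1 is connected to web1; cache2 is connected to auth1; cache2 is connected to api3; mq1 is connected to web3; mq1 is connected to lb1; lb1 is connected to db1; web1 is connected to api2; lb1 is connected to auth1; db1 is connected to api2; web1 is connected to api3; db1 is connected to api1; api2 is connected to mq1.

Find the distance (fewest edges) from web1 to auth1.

Distance 0: web1.
Distance 1: api2, api3, mq1.
Distance 2: api1, cache2, db1, lb1, web3.
Distance 3: auth1 — contains auth1.

3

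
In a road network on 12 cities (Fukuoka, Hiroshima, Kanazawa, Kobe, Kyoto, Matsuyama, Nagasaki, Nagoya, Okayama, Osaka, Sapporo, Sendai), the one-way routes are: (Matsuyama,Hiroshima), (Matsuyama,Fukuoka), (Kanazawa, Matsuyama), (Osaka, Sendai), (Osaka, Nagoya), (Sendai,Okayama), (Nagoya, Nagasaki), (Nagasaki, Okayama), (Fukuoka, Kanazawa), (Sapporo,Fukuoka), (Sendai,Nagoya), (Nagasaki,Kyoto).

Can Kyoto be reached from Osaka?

Explore from Osaka.
Distance 1: reach Nagoya, Sendai.
Distance 2: reach Nagasaki, Okayama.
Distance 3: reach Kyoto.
Found Kyoto.

Yes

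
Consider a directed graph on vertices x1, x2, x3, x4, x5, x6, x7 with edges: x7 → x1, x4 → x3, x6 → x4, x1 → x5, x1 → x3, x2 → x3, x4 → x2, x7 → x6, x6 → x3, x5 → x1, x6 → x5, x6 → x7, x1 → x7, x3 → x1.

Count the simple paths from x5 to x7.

x5→x1→x7

1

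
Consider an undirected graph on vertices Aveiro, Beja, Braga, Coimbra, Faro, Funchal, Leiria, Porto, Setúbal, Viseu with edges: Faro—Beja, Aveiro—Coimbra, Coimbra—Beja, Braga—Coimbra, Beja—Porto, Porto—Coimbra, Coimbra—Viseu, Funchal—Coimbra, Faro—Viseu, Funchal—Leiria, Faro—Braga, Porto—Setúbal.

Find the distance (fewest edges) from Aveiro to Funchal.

2

Distance 0: Aveiro.
Distance 1: Coimbra.
Distance 2: Beja, Braga, Funchal, Porto, Viseu — contains Funchal.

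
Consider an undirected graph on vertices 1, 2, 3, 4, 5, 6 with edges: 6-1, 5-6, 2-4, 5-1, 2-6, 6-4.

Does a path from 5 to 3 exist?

Explore from 5.
Distance 1: reach 1, 6.
Distance 2: reach 2, 4.
The search is exhausted without reaching 3; it lies in a different component.

No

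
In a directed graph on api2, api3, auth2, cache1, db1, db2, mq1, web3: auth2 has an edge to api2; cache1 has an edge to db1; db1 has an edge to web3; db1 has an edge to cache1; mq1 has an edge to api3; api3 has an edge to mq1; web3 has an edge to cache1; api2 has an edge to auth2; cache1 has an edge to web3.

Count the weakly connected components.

4

From api2: component {api2, auth2}.
From api3: component {api3, mq1}.
From cache1: component {cache1, db1, web3}.
From db2: component {db2}.
That's 4 components.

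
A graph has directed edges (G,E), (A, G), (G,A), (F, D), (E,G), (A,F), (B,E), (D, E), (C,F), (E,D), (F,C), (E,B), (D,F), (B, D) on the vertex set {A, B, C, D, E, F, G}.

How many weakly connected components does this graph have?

From A: component {A, B, C, D, E, F, G}.
That's 1 component.

1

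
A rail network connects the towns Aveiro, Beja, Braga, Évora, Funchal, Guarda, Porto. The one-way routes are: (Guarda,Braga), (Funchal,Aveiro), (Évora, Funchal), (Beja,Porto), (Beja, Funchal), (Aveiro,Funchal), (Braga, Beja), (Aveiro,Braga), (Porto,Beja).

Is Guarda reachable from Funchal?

No

Explore from Funchal.
Distance 1: reach Aveiro.
Distance 2: reach Braga.
Distance 3: reach Beja.
Distance 4: reach Porto.
The search from Funchal is exhausted; no directed path reaches Guarda.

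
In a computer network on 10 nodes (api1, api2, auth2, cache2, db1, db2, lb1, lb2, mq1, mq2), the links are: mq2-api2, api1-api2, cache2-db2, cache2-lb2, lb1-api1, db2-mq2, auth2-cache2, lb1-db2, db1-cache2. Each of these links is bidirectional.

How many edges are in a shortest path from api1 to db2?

Distance 0: api1.
Distance 1: api2, lb1.
Distance 2: db2, mq2 — contains db2.

2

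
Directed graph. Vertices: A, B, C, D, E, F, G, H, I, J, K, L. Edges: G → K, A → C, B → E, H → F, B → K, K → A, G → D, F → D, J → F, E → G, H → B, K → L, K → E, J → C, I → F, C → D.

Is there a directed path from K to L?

Yes

Explore from K.
Distance 1: reach A, E, L.
Found L.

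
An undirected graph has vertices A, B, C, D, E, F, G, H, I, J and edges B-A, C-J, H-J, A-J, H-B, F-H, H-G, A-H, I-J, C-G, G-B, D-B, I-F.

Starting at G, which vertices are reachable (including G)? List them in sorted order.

A, B, C, D, F, G, H, I, J

Start at G.
Its neighbours: B, C, H.
Then their neighbours: A, D, F, J.
Then next layer: I.
Nothing further is reachable.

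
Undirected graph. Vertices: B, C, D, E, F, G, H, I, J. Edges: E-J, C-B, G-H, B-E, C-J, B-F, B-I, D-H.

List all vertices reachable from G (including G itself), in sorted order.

D, G, H

Start at G.
Its neighbours: H.
Then their neighbours: D.
Nothing further is reachable.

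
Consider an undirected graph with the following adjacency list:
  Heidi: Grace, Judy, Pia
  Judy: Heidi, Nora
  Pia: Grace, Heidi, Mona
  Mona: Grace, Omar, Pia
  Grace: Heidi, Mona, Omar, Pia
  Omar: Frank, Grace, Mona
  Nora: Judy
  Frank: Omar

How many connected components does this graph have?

From Frank: component {Frank, Grace, Heidi, Judy, Mona, Nora, Omar, Pia}.
That's 1 component.

1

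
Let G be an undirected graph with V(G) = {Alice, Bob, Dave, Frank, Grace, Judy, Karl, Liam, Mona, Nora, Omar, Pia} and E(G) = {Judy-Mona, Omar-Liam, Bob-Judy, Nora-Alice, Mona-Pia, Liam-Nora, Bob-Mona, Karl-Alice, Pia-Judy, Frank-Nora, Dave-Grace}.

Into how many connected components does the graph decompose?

From Alice: component {Alice, Frank, Karl, Liam, Nora, Omar}.
From Bob: component {Bob, Judy, Mona, Pia}.
From Dave: component {Dave, Grace}.
That's 3 components.

3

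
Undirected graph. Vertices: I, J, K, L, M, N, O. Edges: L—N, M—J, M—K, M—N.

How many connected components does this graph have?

3

From I: component {I}.
From J: component {J, K, L, M, N}.
From O: component {O}.
That's 3 components.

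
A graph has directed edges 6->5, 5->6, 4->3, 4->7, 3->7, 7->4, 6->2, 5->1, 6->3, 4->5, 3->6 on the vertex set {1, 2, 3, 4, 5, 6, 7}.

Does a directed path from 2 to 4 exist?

No

2 has no outgoing edges, so nothing is reachable from it.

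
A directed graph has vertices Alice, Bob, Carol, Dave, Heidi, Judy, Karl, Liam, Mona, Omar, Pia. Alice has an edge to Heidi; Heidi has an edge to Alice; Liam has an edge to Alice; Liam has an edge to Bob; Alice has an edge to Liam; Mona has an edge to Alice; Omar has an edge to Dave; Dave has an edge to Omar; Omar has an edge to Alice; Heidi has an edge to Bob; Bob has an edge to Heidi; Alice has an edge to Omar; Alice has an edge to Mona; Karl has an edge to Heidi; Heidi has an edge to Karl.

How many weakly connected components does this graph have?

From Alice: component {Alice, Bob, Dave, Heidi, Karl, Liam, Mona, Omar}.
From Carol: component {Carol}.
From Judy: component {Judy}.
From Pia: component {Pia}.
That's 4 components.

4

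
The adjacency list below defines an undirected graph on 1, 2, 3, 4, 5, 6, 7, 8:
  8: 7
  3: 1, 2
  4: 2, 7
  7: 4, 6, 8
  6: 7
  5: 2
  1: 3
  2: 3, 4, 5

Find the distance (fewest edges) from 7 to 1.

4

Distance 0: 7.
Distance 1: 4, 6, 8.
Distance 2: 2.
Distance 3: 3, 5.
Distance 4: 1 — contains 1.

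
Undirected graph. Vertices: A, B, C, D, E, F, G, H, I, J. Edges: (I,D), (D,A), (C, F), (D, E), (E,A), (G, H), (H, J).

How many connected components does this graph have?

4

From A: component {A, D, E, I}.
From B: component {B}.
From C: component {C, F}.
From G: component {G, H, J}.
That's 4 components.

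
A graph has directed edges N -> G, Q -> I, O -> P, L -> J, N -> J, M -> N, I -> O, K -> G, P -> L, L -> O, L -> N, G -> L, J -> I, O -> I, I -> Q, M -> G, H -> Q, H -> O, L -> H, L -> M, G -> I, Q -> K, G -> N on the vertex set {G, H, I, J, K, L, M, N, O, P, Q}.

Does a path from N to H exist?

Yes

Explore from N.
Distance 1: reach G, J.
Distance 2: reach I, L.
Distance 3: reach H, M, O, Q.
Found H.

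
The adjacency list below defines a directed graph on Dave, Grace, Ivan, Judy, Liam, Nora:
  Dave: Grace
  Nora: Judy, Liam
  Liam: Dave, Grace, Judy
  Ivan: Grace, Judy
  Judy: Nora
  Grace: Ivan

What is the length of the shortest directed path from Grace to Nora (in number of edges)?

3

Distance 0: Grace.
Distance 1: Ivan.
Distance 2: Judy.
Distance 3: Nora — contains Nora.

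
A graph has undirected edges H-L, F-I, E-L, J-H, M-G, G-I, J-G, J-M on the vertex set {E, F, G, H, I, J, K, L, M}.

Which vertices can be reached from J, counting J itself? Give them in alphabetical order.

E, F, G, H, I, J, L, M

Start at J.
Its neighbours: G, H, M.
Then their neighbours: I, L.
Then next layer: E, F.
Nothing further is reachable.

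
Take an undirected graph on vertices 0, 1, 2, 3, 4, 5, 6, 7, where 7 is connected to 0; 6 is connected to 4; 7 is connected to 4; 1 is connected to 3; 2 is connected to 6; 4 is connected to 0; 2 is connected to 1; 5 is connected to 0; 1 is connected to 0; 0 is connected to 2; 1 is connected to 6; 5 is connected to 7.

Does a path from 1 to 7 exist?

Yes

Explore from 1.
Distance 1: reach 0, 2, 3, 6.
Distance 2: reach 4, 5, 7.
Found 7.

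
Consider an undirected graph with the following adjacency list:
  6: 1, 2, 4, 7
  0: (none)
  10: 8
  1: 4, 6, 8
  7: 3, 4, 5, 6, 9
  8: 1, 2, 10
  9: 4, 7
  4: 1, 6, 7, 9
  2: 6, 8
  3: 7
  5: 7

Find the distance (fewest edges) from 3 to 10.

5

Distance 0: 3.
Distance 1: 7.
Distance 2: 4, 5, 6, 9.
Distance 3: 1, 2.
Distance 4: 8.
Distance 5: 10 — contains 10.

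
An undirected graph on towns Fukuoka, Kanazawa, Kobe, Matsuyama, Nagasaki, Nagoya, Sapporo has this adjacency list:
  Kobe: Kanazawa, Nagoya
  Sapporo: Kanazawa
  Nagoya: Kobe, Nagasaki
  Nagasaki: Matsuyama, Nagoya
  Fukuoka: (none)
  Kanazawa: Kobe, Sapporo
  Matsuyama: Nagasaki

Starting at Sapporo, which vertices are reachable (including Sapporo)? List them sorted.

Start at Sapporo.
Its neighbours: Kanazawa.
Then their neighbours: Kobe.
Then next layer: Nagoya.
Then next layer: Nagasaki.
Then next layer: Matsuyama.
Nothing further is reachable.

Kanazawa, Kobe, Matsuyama, Nagasaki, Nagoya, Sapporo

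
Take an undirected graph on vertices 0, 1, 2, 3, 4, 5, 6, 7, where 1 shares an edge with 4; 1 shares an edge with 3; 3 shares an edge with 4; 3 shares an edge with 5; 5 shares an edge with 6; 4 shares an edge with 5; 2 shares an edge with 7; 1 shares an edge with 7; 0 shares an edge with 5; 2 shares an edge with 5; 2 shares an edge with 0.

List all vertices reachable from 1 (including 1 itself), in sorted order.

0, 1, 2, 3, 4, 5, 6, 7

Start at 1.
Its neighbours: 3, 4, 7.
Then their neighbours: 2, 5.
Then next layer: 0, 6.
Every vertex is now reached.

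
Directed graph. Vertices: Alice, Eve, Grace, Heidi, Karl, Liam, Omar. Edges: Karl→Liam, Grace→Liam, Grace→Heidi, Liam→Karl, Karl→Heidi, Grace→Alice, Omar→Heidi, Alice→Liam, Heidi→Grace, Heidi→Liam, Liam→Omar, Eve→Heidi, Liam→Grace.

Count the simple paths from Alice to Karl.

Alice→Liam→Karl

1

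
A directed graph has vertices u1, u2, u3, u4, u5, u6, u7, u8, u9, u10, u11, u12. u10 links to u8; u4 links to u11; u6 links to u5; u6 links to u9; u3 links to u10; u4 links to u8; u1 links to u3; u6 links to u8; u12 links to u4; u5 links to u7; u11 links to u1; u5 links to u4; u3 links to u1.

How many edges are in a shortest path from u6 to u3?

5

Distance 0: u6.
Distance 1: u5, u8, u9.
Distance 2: u4, u7.
Distance 3: u11.
Distance 4: u1.
Distance 5: u3 — contains u3.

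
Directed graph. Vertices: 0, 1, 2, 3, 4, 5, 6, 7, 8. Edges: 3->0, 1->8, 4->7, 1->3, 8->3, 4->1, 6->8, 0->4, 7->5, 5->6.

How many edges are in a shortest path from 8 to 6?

6

Distance 0: 8.
Distance 1: 3.
Distance 2: 0.
Distance 3: 4.
Distance 4: 1, 7.
Distance 5: 5.
Distance 6: 6 — contains 6.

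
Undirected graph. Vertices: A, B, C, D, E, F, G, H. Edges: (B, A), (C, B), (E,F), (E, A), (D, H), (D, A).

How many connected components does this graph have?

From A: component {A, B, C, D, E, F, H}.
From G: component {G}.
That's 2 components.

2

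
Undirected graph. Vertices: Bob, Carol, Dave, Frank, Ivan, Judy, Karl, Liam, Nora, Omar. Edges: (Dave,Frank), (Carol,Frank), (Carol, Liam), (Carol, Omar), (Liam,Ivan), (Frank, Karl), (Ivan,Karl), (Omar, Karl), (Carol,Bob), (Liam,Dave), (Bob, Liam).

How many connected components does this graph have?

3

From Bob: component {Bob, Carol, Dave, Frank, Ivan, Karl, Liam, Omar}.
From Judy: component {Judy}.
From Nora: component {Nora}.
That's 3 components.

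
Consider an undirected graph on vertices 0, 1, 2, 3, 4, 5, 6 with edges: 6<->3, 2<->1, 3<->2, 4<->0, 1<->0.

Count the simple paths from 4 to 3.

1

4–0–1–2–3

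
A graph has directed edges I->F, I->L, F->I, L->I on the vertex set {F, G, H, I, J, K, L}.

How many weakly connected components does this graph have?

5

From F: component {F, I, L}.
From G: component {G}.
From H: component {H}.
From J: component {J}.
From K: component {K}.
That's 5 components.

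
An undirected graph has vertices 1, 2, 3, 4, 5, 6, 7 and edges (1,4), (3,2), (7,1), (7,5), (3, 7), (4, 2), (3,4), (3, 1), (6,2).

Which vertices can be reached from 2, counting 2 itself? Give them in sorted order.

1, 2, 3, 4, 5, 6, 7

Start at 2.
Its neighbours: 3, 4, 6.
Then their neighbours: 1, 7.
Then next layer: 5.
Every vertex is now reached.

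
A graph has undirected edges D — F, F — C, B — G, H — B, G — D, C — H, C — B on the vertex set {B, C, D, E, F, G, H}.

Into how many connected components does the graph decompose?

From B: component {B, C, D, F, G, H}.
From E: component {E}.
That's 2 components.

2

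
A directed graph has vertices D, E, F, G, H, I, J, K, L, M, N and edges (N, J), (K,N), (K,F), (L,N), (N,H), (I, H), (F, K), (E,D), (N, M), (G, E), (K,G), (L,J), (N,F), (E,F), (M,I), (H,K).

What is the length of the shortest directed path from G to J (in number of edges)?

Distance 0: G.
Distance 1: E.
Distance 2: D, F.
Distance 3: K.
Distance 4: N.
Distance 5: H, J, M — contains J.

5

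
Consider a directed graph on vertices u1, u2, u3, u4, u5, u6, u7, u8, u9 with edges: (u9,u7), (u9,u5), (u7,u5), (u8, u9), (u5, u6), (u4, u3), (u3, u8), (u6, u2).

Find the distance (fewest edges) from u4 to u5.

4

Distance 0: u4.
Distance 1: u3.
Distance 2: u8.
Distance 3: u9.
Distance 4: u5, u7 — contains u5.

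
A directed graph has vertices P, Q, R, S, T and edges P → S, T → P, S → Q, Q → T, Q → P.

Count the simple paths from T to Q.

1

T→P→S→Q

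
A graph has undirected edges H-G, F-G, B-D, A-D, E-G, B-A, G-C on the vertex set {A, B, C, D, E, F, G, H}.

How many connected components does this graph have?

2

From A: component {A, B, D}.
From C: component {C, E, F, G, H}.
That's 2 components.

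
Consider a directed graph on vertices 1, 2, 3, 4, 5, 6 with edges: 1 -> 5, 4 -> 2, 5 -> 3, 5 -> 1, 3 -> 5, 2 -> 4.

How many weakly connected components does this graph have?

3

From 1: component {1, 3, 5}.
From 2: component {2, 4}.
From 6: component {6}.
That's 3 components.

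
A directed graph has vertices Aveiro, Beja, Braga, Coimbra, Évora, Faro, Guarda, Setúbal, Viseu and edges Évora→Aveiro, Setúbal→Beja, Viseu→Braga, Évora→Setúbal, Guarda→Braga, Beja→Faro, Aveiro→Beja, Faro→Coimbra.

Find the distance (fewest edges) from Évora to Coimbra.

4

Distance 0: Évora.
Distance 1: Aveiro, Setúbal.
Distance 2: Beja.
Distance 3: Faro.
Distance 4: Coimbra — contains Coimbra.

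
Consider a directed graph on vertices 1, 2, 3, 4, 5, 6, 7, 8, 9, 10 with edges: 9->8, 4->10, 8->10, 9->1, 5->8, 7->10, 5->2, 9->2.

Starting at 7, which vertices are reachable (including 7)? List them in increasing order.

Start at 7.
Its neighbours: 10.
Nothing further is reachable.

7, 10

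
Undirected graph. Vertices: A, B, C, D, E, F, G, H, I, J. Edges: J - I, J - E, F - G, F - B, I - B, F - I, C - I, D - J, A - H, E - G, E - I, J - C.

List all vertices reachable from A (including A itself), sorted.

Start at A.
Its neighbours: H.
Nothing further is reachable.

A, H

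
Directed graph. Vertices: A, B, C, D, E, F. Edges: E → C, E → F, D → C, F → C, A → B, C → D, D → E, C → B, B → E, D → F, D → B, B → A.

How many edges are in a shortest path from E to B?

Distance 0: E.
Distance 1: C, F.
Distance 2: B, D — contains B.

2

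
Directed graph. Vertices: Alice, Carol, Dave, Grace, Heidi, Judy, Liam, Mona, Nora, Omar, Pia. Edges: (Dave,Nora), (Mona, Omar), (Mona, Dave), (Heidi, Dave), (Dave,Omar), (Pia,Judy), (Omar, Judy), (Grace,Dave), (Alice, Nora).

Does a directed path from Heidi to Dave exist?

Explore from Heidi.
Distance 1: reach Dave.
Found Dave.

Yes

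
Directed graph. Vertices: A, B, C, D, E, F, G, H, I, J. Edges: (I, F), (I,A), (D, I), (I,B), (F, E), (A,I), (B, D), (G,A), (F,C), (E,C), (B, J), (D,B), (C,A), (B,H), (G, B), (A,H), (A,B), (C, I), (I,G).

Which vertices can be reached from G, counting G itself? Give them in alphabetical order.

Start at G.
Its neighbours: A, B.
Then their neighbours: D, H, I, J.
Then next layer: F.
Then next layer: C, E.
Every vertex is now reached.

A, B, C, D, E, F, G, H, I, J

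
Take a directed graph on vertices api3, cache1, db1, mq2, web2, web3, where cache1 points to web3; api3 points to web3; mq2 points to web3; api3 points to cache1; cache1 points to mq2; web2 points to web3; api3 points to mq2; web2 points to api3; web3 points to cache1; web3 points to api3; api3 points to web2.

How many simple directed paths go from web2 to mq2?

6

web2→api3→cache1→mq2
web2→api3→mq2
web2→api3→web3→cache1→mq2
web2→web3→api3→cache1→mq2
web2→web3→api3→mq2
web2→web3→cache1→mq2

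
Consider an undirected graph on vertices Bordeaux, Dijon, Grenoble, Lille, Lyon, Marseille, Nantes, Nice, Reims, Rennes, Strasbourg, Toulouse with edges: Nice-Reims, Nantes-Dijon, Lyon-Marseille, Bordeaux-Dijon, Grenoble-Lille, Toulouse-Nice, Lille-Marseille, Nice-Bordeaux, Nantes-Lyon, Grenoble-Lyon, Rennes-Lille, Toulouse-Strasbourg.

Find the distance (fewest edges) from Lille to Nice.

6

Distance 0: Lille.
Distance 1: Grenoble, Marseille, Rennes.
Distance 2: Lyon.
Distance 3: Nantes.
Distance 4: Dijon.
Distance 5: Bordeaux.
Distance 6: Nice — contains Nice.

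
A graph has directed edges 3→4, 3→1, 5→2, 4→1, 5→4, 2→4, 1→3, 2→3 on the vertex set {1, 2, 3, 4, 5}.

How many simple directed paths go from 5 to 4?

5→2→3→4
5→2→4
5→4

3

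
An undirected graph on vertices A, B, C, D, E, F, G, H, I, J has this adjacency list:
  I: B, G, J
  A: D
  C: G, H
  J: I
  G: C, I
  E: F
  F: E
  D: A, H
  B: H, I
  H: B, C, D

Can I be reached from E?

No

Explore from E.
Distance 1: reach F.
The search is exhausted without reaching I; it lies in a different component.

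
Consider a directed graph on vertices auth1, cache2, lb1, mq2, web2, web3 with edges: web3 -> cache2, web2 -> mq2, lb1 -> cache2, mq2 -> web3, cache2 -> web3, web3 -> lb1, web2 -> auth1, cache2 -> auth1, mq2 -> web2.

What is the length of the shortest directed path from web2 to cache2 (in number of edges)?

3

Distance 0: web2.
Distance 1: auth1, mq2.
Distance 2: web3.
Distance 3: cache2, lb1 — contains cache2.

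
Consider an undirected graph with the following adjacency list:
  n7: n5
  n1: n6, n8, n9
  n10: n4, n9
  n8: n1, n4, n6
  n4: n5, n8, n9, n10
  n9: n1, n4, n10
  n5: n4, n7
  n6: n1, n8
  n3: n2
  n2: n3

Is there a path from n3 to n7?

Explore from n3.
Distance 1: reach n2.
The search is exhausted without reaching n7; it lies in a different component.

No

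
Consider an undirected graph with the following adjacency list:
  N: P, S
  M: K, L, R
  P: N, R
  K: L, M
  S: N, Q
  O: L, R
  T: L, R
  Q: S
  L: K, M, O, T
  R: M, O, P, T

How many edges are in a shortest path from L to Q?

Distance 0: L.
Distance 1: K, M, O, T.
Distance 2: R.
Distance 3: P.
Distance 4: N.
Distance 5: S.
Distance 6: Q — contains Q.

6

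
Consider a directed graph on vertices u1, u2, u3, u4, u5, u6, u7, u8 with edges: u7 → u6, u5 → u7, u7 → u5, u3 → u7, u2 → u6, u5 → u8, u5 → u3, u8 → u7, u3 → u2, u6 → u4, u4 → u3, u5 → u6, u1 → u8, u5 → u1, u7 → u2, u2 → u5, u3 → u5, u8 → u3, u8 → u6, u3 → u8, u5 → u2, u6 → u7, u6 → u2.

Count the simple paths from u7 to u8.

u7→u2→u5→u1→u8
u7→u2→u5→u3→u8
u7→u2→u5→u6→u4→u3→u8
u7→u2→u5→u8
u7→u2→u6→u4→u3→u5→u1→u8
u7→u2→u6→u4→u3→u5→u8
u7→u2→u6→u4→u3→u8
u7→u5→u1→u8
... and 12 more.

20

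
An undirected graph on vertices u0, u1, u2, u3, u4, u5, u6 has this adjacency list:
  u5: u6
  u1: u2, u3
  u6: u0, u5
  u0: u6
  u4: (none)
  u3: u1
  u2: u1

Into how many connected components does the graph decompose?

From u0: component {u0, u5, u6}.
From u1: component {u1, u2, u3}.
From u4: component {u4}.
That's 3 components.

3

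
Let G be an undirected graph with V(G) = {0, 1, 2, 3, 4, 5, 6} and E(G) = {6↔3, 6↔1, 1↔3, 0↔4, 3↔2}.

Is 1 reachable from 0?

No

Explore from 0.
Distance 1: reach 4.
The search is exhausted without reaching 1; it lies in a different component.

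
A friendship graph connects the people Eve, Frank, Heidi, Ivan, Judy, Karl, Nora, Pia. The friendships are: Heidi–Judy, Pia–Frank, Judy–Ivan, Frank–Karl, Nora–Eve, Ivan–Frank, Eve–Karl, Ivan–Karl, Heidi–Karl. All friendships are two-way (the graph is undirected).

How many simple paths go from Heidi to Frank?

4

Heidi–Judy–Ivan–Frank
Heidi–Judy–Ivan–Karl–Frank
Heidi–Karl–Frank
Heidi–Karl–Ivan–Frank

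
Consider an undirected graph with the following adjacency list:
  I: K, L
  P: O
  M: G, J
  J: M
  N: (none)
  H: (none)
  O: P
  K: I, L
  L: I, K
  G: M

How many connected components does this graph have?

5

From G: component {G, J, M}.
From H: component {H}.
From I: component {I, K, L}.
From N: component {N}.
From O: component {O, P}.
That's 5 components.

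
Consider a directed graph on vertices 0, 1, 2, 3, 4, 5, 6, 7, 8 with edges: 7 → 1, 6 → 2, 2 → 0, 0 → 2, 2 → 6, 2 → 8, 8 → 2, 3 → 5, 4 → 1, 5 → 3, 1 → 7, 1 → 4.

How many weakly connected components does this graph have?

3

From 0: component {0, 2, 6, 8}.
From 1: component {1, 4, 7}.
From 3: component {3, 5}.
That's 3 components.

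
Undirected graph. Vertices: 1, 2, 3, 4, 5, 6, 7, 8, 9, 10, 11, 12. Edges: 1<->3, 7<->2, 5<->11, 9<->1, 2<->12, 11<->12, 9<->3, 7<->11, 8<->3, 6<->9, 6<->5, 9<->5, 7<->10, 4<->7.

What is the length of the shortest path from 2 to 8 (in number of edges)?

6

Distance 0: 2.
Distance 1: 7, 12.
Distance 2: 4, 10, 11.
Distance 3: 5.
Distance 4: 6, 9.
Distance 5: 1, 3.
Distance 6: 8 — contains 8.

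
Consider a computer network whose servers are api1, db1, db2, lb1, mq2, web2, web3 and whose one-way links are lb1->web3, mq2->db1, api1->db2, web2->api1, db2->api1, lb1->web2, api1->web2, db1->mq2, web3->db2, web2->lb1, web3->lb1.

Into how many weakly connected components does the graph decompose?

From api1: component {api1, db2, lb1, web2, web3}.
From db1: component {db1, mq2}.
That's 2 components.

2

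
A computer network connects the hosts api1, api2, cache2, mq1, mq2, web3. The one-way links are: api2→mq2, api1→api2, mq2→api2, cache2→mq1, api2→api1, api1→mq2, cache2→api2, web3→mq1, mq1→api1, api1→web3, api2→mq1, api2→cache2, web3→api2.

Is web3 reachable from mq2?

Explore from mq2.
Distance 1: reach api2.
Distance 2: reach api1, cache2, mq1.
Distance 3: reach web3.
Found web3.

Yes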